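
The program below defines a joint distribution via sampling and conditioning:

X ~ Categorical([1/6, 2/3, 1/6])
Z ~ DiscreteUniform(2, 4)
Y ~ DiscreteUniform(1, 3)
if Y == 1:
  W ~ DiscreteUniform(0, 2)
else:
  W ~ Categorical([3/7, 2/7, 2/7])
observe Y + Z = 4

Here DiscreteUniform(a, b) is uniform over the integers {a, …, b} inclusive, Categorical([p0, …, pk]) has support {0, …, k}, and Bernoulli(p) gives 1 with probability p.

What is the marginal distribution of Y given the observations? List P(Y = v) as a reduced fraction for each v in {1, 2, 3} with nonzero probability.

Enumerate traces; 18 have nonzero weight after conditioning:
  (X=0, Z=2, Y=2, W=0) weight 1/126
  (X=0, Z=2, Y=2, W=1) weight 1/189
  (X=0, Z=2, Y=2, W=2) weight 1/189
  (X=0, Z=3, Y=1, W=0) weight 1/162
  (X=0, Z=3, Y=1, W=1) weight 1/162
  (X=0, Z=3, Y=1, W=2) weight 1/162
  (X=1, Z=2, Y=2, W=0) weight 2/63
  (X=1, Z=2, Y=2, W=1) weight 4/189
  … 10 more
Group by Y:
  weight(Y=1) = 1/9
  weight(Y=2) = 1/9
Total weight = 1/9 + 1/9 = 2/9
P(Y=1 | obs) = 1/9 / 2/9 = 1/2
P(Y=2 | obs) = 1/9 / 2/9 = 1/2

P(Y=1) = 1/2, P(Y=2) = 1/2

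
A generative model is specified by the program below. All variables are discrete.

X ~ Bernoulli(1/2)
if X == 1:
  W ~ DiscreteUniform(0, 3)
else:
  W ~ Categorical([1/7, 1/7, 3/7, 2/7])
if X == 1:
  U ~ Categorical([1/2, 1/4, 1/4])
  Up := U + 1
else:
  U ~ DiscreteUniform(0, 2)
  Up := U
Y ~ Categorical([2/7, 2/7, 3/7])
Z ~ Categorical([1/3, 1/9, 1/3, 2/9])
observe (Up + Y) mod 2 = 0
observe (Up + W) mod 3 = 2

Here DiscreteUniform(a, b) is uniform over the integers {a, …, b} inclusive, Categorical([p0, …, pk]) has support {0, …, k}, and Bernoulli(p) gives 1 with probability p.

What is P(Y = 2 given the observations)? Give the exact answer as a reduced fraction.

Enumerate traces; 52 have nonzero weight after conditioning:
  (X=0, W=0, U=2, Y=0, Z=0) weight 1/441
  (X=0, W=0, U=2, Y=0, Z=1) weight 1/1323
  (X=0, W=0, U=2, Y=0, Z=2) weight 1/441
  (X=0, W=0, U=2, Y=0, Z=3) weight 2/1323
  (X=0, W=0, U=2, Y=2, Z=0) weight 1/294
  (X=0, W=0, U=2, Y=2, Z=1) weight 1/882
  (X=0, W=0, U=2, Y=2, Z=2) weight 1/294
  (X=0, W=0, U=2, Y=2, Z=3) weight 1/441
  (X=0, W=1, U=1, Y=1, Z=0) weight 1/441
  … 43 more
Group by Y:
  weight(Y=0) = 23/392
  weight(Y=1) = 79/2352
  weight(Y=2) = 69/784
Total weight = 23/392 + 79/2352 + 69/784 = 53/294
P(Y=0 | obs) = 23/392 / 53/294 = 69/212
P(Y=1 | obs) = 79/2352 / 53/294 = 79/424
P(Y=2 | obs) = 69/784 / 53/294 = 207/424

P(Y = 2 | obs) = 207/424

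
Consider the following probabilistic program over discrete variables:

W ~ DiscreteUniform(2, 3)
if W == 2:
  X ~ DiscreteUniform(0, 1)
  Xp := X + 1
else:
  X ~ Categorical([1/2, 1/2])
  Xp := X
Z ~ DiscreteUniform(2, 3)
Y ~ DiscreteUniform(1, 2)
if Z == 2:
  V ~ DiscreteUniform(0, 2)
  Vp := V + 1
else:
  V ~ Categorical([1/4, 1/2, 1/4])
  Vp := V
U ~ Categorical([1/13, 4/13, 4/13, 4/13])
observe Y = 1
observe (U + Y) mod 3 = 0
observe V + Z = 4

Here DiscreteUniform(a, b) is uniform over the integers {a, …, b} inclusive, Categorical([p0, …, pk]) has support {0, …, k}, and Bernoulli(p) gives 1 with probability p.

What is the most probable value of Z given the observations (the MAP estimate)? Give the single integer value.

Enumerate traces; 8 have nonzero weight after conditioning:
  (W=2, X=0, Z=2, Y=1, V=2, U=2) weight 1/156
  (W=2, X=0, Z=3, Y=1, V=1, U=2) weight 1/104
  (W=2, X=1, Z=2, Y=1, V=2, U=2) weight 1/156
  (W=2, X=1, Z=3, Y=1, V=1, U=2) weight 1/104
  (W=3, X=0, Z=2, Y=1, V=2, U=2) weight 1/156
  (W=3, X=0, Z=3, Y=1, V=1, U=2) weight 1/104
  (W=3, X=1, Z=2, Y=1, V=2, U=2) weight 1/156
  (W=3, X=1, Z=3, Y=1, V=1, U=2) weight 1/104
Group by Z:
  weight(Z=2) = 1/39
  weight(Z=3) = 1/26
Total weight = 1/39 + 1/26 = 5/78
P(Z=2 | obs) = 1/39 / 5/78 = 2/5
P(Z=3 | obs) = 1/26 / 5/78 = 3/5
argmax = 3

argmax_v P(Z = v | obs) = 3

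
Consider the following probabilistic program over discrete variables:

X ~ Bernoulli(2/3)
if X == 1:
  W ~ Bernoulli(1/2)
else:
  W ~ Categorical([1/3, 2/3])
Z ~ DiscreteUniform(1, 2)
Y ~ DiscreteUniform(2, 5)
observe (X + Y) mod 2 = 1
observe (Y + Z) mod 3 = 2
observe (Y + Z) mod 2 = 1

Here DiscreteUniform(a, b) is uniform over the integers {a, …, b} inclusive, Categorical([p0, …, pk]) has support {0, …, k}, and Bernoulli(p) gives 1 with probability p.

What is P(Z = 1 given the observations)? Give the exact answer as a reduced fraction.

P(Z = 1 | obs) = 2/3

Enumerate traces; 4 have nonzero weight after conditioning:
  (X=0, W=0, Z=2, Y=3) weight 1/72
  (X=0, W=1, Z=2, Y=3) weight 1/36
  (X=1, W=0, Z=1, Y=4) weight 1/24
  (X=1, W=1, Z=1, Y=4) weight 1/24
Group by Z:
  weight(Z=1) = 1/12
  weight(Z=2) = 1/24
Total weight = 1/12 + 1/24 = 1/8
P(Z=1 | obs) = 1/12 / 1/8 = 2/3
P(Z=2 | obs) = 1/24 / 1/8 = 1/3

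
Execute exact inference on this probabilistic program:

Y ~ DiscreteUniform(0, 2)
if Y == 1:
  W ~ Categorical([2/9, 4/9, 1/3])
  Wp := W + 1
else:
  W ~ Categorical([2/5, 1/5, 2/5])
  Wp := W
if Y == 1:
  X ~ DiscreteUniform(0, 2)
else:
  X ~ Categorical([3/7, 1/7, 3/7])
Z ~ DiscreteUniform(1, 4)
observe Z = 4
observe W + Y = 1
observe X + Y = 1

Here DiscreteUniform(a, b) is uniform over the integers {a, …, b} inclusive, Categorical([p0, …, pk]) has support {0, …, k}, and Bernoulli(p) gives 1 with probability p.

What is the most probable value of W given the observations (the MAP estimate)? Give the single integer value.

Enumerate traces; 2 have nonzero weight after conditioning:
  (Y=0, W=1, X=1, Z=4) weight 1/420
  (Y=1, W=0, X=0, Z=4) weight 1/162
Group by W:
  weight(W=0) = 1/162
  weight(W=1) = 1/420
Total weight = 1/162 + 1/420 = 97/11340
P(W=0 | obs) = 1/162 / 97/11340 = 70/97
P(W=1 | obs) = 1/420 / 97/11340 = 27/97
argmax = 0

argmax_v P(W = v | obs) = 0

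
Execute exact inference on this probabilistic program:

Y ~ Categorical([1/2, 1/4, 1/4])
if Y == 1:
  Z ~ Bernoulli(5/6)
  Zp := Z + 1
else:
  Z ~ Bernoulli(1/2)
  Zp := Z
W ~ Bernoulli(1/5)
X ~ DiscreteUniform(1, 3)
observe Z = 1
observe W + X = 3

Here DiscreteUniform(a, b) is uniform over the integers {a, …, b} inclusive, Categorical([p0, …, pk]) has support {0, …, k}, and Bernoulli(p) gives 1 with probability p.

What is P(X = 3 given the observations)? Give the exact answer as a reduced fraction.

P(X = 3 | obs) = 4/5

Enumerate traces; 6 have nonzero weight after conditioning:
  (Y=0, Z=1, W=0, X=3) weight 1/15
  (Y=0, Z=1, W=1, X=2) weight 1/60
  (Y=1, Z=1, W=0, X=3) weight 1/18
  (Y=1, Z=1, W=1, X=2) weight 1/72
  (Y=2, Z=1, W=0, X=3) weight 1/30
  (Y=2, Z=1, W=1, X=2) weight 1/120
Group by X:
  weight(X=2) = 7/180
  weight(X=3) = 7/45
Total weight = 7/180 + 7/45 = 7/36
P(X=2 | obs) = 7/180 / 7/36 = 1/5
P(X=3 | obs) = 7/45 / 7/36 = 4/5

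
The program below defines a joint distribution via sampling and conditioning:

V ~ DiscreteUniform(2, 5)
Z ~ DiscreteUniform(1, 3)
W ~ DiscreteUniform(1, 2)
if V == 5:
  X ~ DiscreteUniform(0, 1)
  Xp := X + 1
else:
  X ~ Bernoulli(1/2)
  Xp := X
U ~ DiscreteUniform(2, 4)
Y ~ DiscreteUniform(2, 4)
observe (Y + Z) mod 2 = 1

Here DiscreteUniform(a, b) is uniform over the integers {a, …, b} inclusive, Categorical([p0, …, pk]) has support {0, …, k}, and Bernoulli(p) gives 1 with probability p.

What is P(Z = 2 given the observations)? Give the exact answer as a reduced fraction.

P(Z = 2 | obs) = 1/5

Enumerate traces; 240 have nonzero weight after conditioning:
  (V=2, Z=1, W=1, X=0, U=2, Y=2) weight 1/432
  (V=2, Z=1, W=1, X=0, U=2, Y=4) weight 1/432
  (V=2, Z=1, W=1, X=0, U=3, Y=2) weight 1/432
  (V=2, Z=1, W=1, X=0, U=3, Y=4) weight 1/432
  (V=2, Z=1, W=1, X=0, U=4, Y=2) weight 1/432
  (V=2, Z=1, W=1, X=0, U=4, Y=4) weight 1/432
  (V=2, Z=1, W=1, X=1, U=2, Y=2) weight 1/432
  (V=2, Z=1, W=1, X=1, U=2, Y=4) weight 1/432
  (V=2, Z=2, W=1, X=0, U=2, Y=3) weight 1/432
  (V=2, Z=3, W=1, X=0, U=2, Y=2) weight 1/432
  … 230 more
Group by Z:
  weight(Z=1) = 2/9
  weight(Z=2) = 1/9
  weight(Z=3) = 2/9
Total weight = 2/9 + 1/9 + 2/9 = 5/9
P(Z=1 | obs) = 2/9 / 5/9 = 2/5
P(Z=2 | obs) = 1/9 / 5/9 = 1/5
P(Z=3 | obs) = 2/9 / 5/9 = 2/5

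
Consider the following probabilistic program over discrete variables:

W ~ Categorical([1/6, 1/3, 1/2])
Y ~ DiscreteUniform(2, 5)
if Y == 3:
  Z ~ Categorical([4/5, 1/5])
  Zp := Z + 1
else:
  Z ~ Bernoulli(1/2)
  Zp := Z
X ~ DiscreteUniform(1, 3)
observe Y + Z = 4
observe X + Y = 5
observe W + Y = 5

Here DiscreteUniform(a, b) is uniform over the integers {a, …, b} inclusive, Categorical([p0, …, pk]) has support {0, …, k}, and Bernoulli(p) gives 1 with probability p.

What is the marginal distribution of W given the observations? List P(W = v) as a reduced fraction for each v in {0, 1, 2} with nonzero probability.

Enumerate traces; 2 have nonzero weight after conditioning:
  (W=1, Y=4, Z=0, X=1) weight 1/72
  (W=2, Y=3, Z=1, X=2) weight 1/120
Group by W:
  weight(W=1) = 1/72
  weight(W=2) = 1/120
Total weight = 1/72 + 1/120 = 1/45
P(W=1 | obs) = 1/72 / 1/45 = 5/8
P(W=2 | obs) = 1/120 / 1/45 = 3/8

P(W=1) = 5/8, P(W=2) = 3/8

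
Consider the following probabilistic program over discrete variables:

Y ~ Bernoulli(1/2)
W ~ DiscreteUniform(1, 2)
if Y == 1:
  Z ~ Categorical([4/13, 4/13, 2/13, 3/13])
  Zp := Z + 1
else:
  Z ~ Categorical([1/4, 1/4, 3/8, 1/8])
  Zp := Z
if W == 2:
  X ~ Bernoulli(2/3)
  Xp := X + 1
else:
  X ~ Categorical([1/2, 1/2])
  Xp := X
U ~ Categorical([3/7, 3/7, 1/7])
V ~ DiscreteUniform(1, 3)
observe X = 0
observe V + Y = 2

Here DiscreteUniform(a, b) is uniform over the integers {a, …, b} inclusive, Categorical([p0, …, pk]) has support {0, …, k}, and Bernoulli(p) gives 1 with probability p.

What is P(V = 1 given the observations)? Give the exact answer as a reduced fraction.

Enumerate traces; 48 have nonzero weight after conditioning:
  (Y=0, W=1, Z=0, X=0, U=0, V=2) weight 1/224
  (Y=0, W=1, Z=0, X=0, U=1, V=2) weight 1/224
  (Y=0, W=1, Z=0, X=0, U=2, V=2) weight 1/672
  (Y=0, W=1, Z=1, X=0, U=0, V=2) weight 1/224
  (Y=0, W=1, Z=1, X=0, U=1, V=2) weight 1/224
  (Y=0, W=1, Z=1, X=0, U=2, V=2) weight 1/672
  (Y=0, W=1, Z=2, X=0, U=0, V=2) weight 3/448
  (Y=0, W=1, Z=2, X=0, U=1, V=2) weight 3/448
  (Y=1, W=1, Z=0, X=0, U=0, V=1) weight 1/182
  … 39 more
Group by V:
  weight(V=1) = 5/72
  weight(V=2) = 5/72
Total weight = 5/72 + 5/72 = 5/36
P(V=1 | obs) = 5/72 / 5/36 = 1/2
P(V=2 | obs) = 5/72 / 5/36 = 1/2

P(V = 1 | obs) = 1/2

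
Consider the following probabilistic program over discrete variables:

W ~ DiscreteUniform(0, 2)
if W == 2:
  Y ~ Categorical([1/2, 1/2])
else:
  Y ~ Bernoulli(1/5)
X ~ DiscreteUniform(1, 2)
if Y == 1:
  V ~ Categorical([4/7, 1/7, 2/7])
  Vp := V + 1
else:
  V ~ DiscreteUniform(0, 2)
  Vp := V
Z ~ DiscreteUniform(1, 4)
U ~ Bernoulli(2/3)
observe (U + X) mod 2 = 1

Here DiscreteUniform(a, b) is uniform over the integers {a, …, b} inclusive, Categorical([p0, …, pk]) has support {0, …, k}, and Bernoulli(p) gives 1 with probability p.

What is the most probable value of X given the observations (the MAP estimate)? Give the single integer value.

argmax_v P(X = v | obs) = 2

Enumerate traces; 144 have nonzero weight after conditioning:
  (W=0, Y=0, X=1, V=0, Z=1, U=0) weight 1/270
  (W=0, Y=0, X=1, V=0, Z=2, U=0) weight 1/270
  (W=0, Y=0, X=1, V=0, Z=3, U=0) weight 1/270
  (W=0, Y=0, X=1, V=0, Z=4, U=0) weight 1/270
  (W=0, Y=0, X=1, V=1, Z=1, U=0) weight 1/270
  (W=0, Y=0, X=1, V=1, Z=2, U=0) weight 1/270
  (W=0, Y=0, X=1, V=1, Z=3, U=0) weight 1/270
  (W=0, Y=0, X=1, V=1, Z=4, U=0) weight 1/270
  (W=0, Y=0, X=2, V=0, Z=1, U=1) weight 1/135
  … 135 more
Group by X:
  weight(X=1) = 1/6
  weight(X=2) = 1/3
Total weight = 1/6 + 1/3 = 1/2
P(X=1 | obs) = 1/6 / 1/2 = 1/3
P(X=2 | obs) = 1/3 / 1/2 = 2/3
argmax = 2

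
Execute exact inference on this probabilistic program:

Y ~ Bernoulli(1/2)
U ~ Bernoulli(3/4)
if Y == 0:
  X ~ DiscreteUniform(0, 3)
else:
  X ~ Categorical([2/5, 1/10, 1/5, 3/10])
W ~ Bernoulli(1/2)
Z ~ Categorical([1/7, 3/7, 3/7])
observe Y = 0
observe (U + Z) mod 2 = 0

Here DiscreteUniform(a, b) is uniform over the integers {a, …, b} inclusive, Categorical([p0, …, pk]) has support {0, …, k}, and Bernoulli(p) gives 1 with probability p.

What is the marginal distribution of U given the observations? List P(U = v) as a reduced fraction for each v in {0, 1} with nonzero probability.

Enumerate traces; 24 have nonzero weight after conditioning:
  (Y=0, U=0, X=0, W=0, Z=0) weight 1/448
  (Y=0, U=0, X=0, W=0, Z=2) weight 3/448
  (Y=0, U=0, X=0, W=1, Z=0) weight 1/448
  (Y=0, U=0, X=0, W=1, Z=2) weight 3/448
  (Y=0, U=0, X=1, W=0, Z=0) weight 1/448
  (Y=0, U=0, X=1, W=0, Z=2) weight 3/448
  (Y=0, U=0, X=1, W=1, Z=0) weight 1/448
  (Y=0, U=0, X=1, W=1, Z=2) weight 3/448
  (Y=0, U=1, X=0, W=0, Z=1) weight 9/448
  … 15 more
Group by U:
  weight(U=0) = 1/14
  weight(U=1) = 9/56
Total weight = 1/14 + 9/56 = 13/56
P(U=0 | obs) = 1/14 / 13/56 = 4/13
P(U=1 | obs) = 9/56 / 13/56 = 9/13

P(U=0) = 4/13, P(U=1) = 9/13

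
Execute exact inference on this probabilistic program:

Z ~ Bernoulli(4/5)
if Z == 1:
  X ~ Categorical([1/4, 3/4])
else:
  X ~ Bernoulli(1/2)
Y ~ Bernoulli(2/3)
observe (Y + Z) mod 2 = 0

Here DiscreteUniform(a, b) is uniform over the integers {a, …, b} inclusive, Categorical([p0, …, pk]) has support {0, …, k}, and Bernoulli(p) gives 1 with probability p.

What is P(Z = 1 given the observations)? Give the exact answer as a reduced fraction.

P(Z = 1 | obs) = 8/9

Enumerate traces; 4 have nonzero weight after conditioning:
  (Z=0, X=0, Y=0) weight 1/30
  (Z=0, X=1, Y=0) weight 1/30
  (Z=1, X=0, Y=1) weight 2/15
  (Z=1, X=1, Y=1) weight 2/5
Group by Z:
  weight(Z=0) = 1/15
  weight(Z=1) = 8/15
Total weight = 1/15 + 8/15 = 3/5
P(Z=0 | obs) = 1/15 / 3/5 = 1/9
P(Z=1 | obs) = 8/15 / 3/5 = 8/9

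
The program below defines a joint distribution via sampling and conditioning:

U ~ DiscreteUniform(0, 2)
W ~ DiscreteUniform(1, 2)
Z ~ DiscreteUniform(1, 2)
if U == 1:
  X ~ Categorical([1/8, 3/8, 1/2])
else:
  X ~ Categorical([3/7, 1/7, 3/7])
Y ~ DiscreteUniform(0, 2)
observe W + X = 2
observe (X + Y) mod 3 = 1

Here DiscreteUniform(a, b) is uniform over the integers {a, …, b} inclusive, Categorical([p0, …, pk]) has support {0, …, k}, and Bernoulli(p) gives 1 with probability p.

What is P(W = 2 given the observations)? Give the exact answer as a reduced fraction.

P(W = 2 | obs) = 55/92

Enumerate traces; 12 have nonzero weight after conditioning:
  (U=0, W=1, Z=1, X=1, Y=0) weight 1/252
  (U=0, W=1, Z=2, X=1, Y=0) weight 1/252
  (U=0, W=2, Z=1, X=0, Y=1) weight 1/84
  (U=0, W=2, Z=2, X=0, Y=1) weight 1/84
  (U=1, W=1, Z=1, X=1, Y=0) weight 1/96
  (U=1, W=1, Z=2, X=1, Y=0) weight 1/96
  (U=1, W=2, Z=1, X=0, Y=1) weight 1/288
  (U=1, W=2, Z=2, X=0, Y=1) weight 1/288
  … 4 more
Group by W:
  weight(W=1) = 37/1008
  weight(W=2) = 55/1008
Total weight = 37/1008 + 55/1008 = 23/252
P(W=1 | obs) = 37/1008 / 23/252 = 37/92
P(W=2 | obs) = 55/1008 / 23/252 = 55/92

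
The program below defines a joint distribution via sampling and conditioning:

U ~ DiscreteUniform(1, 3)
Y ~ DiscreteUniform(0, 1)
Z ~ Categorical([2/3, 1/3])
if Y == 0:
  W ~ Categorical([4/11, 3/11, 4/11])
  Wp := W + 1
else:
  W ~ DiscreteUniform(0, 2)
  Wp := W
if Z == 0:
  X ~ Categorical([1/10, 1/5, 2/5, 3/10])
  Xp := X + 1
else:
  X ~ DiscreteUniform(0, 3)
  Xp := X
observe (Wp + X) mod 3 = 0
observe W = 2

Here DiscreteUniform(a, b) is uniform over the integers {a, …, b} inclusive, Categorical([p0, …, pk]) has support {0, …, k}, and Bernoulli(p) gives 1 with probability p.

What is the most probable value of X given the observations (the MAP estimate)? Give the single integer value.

argmax_v P(X = v | obs) = 3

Enumerate traces; 18 have nonzero weight after conditioning:
  (U=1, Y=0, Z=0, W=2, X=0) weight 2/495
  (U=1, Y=0, Z=0, W=2, X=3) weight 2/165
  (U=1, Y=0, Z=1, W=2, X=0) weight 1/198
  (U=1, Y=0, Z=1, W=2, X=3) weight 1/198
  (U=1, Y=1, Z=0, W=2, X=1) weight 1/135
  (U=1, Y=1, Z=1, W=2, X=1) weight 1/216
  (U=2, Y=0, Z=0, W=2, X=0) weight 2/495
  (U=2, Y=0, Z=0, W=2, X=3) weight 2/165
  … 10 more
Group by X:
  weight(X=0) = 3/110
  weight(X=1) = 13/360
  weight(X=3) = 17/330
Total weight = 3/110 + 13/360 + 17/330 = 91/792
P(X=0 | obs) = 3/110 / 91/792 = 108/455
P(X=1 | obs) = 13/360 / 91/792 = 11/35
P(X=3 | obs) = 17/330 / 91/792 = 204/455
argmax = 3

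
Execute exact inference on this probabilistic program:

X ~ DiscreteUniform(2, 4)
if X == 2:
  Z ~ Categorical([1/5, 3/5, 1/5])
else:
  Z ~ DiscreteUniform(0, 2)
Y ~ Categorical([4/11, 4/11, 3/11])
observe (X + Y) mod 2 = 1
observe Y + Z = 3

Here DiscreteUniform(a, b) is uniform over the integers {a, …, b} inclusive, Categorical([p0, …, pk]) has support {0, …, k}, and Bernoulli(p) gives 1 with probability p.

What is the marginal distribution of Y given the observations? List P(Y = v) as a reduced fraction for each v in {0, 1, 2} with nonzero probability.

P(Y=1) = 32/47, P(Y=2) = 15/47

Enumerate traces; 3 have nonzero weight after conditioning:
  (X=2, Z=2, Y=1) weight 4/165
  (X=3, Z=1, Y=2) weight 1/33
  (X=4, Z=2, Y=1) weight 4/99
Group by Y:
  weight(Y=1) = 32/495
  weight(Y=2) = 1/33
Total weight = 32/495 + 1/33 = 47/495
P(Y=1 | obs) = 32/495 / 47/495 = 32/47
P(Y=2 | obs) = 1/33 / 47/495 = 15/47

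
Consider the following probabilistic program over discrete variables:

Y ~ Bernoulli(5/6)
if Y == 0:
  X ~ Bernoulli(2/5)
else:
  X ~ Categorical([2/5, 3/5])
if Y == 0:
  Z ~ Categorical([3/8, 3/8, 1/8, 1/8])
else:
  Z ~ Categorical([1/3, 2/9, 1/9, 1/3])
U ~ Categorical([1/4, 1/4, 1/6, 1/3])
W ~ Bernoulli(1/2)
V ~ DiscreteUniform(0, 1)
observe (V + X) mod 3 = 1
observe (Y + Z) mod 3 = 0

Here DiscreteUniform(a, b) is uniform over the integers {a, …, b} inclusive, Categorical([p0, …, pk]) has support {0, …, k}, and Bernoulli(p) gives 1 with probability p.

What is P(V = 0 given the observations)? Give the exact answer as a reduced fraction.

P(V = 0 | obs) = 48/95

Enumerate traces; 48 have nonzero weight after conditioning:
  (Y=0, X=0, Z=0, U=0, W=0, V=1) weight 3/1280
  (Y=0, X=0, Z=0, U=0, W=1, V=1) weight 3/1280
  (Y=0, X=0, Z=0, U=1, W=0, V=1) weight 3/1280
  (Y=0, X=0, Z=0, U=1, W=1, V=1) weight 3/1280
  (Y=0, X=0, Z=0, U=2, W=0, V=1) weight 1/640
  (Y=0, X=0, Z=0, U=2, W=1, V=1) weight 1/640
  (Y=0, X=0, Z=0, U=3, W=0, V=1) weight 1/320
  (Y=0, X=0, Z=0, U=3, W=1, V=1) weight 1/320
  (Y=0, X=1, Z=0, U=0, W=0, V=0) weight 1/640
  … 39 more
Group by V:
  weight(V=0) = 2/45
  weight(V=1) = 47/1080
Total weight = 2/45 + 47/1080 = 19/216
P(V=0 | obs) = 2/45 / 19/216 = 48/95
P(V=1 | obs) = 47/1080 / 19/216 = 47/95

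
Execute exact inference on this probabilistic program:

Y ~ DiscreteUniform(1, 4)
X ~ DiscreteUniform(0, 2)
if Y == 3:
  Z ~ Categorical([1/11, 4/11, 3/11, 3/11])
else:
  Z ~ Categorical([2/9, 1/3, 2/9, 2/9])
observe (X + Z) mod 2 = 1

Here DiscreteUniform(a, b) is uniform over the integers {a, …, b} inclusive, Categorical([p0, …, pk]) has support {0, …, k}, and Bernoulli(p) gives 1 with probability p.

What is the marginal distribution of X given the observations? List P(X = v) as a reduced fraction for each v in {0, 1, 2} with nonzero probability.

Enumerate traces; 24 have nonzero weight after conditioning:
  (Y=1, X=0, Z=1) weight 1/36
  (Y=1, X=0, Z=3) weight 1/54
  (Y=1, X=1, Z=0) weight 1/54
  (Y=1, X=1, Z=2) weight 1/54
  (Y=1, X=2, Z=1) weight 1/36
  (Y=1, X=2, Z=3) weight 1/54
  (Y=2, X=0, Z=1) weight 1/36
  (Y=2, X=0, Z=3) weight 1/54
  … 16 more
Group by X:
  weight(X=0) = 19/99
  weight(X=1) = 14/99
  weight(X=2) = 19/99
Total weight = 19/99 + 14/99 + 19/99 = 52/99
P(X=0 | obs) = 19/99 / 52/99 = 19/52
P(X=1 | obs) = 14/99 / 52/99 = 7/26
P(X=2 | obs) = 19/99 / 52/99 = 19/52

P(X=0) = 19/52, P(X=1) = 7/26, P(X=2) = 19/52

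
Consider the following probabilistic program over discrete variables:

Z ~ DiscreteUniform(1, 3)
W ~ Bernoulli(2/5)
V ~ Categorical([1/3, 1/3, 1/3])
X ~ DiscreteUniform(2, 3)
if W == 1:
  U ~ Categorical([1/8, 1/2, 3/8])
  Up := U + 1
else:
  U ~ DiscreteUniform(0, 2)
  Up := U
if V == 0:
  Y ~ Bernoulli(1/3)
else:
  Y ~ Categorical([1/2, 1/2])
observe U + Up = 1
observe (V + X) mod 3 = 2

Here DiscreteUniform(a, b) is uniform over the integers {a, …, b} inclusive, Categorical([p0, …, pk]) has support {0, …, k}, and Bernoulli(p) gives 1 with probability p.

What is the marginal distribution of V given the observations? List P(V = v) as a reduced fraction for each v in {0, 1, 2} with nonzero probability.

P(V=0) = 1/2, P(V=2) = 1/2

Enumerate traces; 12 have nonzero weight after conditioning:
  (Z=1, W=1, V=0, X=2, U=0, Y=0) weight 1/540
  (Z=1, W=1, V=0, X=2, U=0, Y=1) weight 1/1080
  (Z=1, W=1, V=2, X=3, U=0, Y=0) weight 1/720
  (Z=1, W=1, V=2, X=3, U=0, Y=1) weight 1/720
  (Z=2, W=1, V=0, X=2, U=0, Y=0) weight 1/540
  (Z=2, W=1, V=0, X=2, U=0, Y=1) weight 1/1080
  (Z=2, W=1, V=2, X=3, U=0, Y=0) weight 1/720
  (Z=2, W=1, V=2, X=3, U=0, Y=1) weight 1/720
  … 4 more
Group by V:
  weight(V=0) = 1/120
  weight(V=2) = 1/120
Total weight = 1/120 + 1/120 = 1/60
P(V=0 | obs) = 1/120 / 1/60 = 1/2
P(V=2 | obs) = 1/120 / 1/60 = 1/2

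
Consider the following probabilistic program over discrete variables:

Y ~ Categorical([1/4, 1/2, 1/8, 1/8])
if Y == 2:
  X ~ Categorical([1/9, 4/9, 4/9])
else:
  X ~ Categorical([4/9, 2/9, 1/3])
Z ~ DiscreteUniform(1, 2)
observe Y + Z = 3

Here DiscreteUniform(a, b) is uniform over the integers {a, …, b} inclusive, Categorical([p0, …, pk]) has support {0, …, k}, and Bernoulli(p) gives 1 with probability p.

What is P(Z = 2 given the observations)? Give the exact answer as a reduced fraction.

Enumerate traces; 6 have nonzero weight after conditioning:
  (Y=1, X=0, Z=2) weight 1/9
  (Y=1, X=1, Z=2) weight 1/18
  (Y=1, X=2, Z=2) weight 1/12
  (Y=2, X=0, Z=1) weight 1/144
  (Y=2, X=1, Z=1) weight 1/36
  (Y=2, X=2, Z=1) weight 1/36
Group by Z:
  weight(Z=1) = 1/16
  weight(Z=2) = 1/4
Total weight = 1/16 + 1/4 = 5/16
P(Z=1 | obs) = 1/16 / 5/16 = 1/5
P(Z=2 | obs) = 1/4 / 5/16 = 4/5

P(Z = 2 | obs) = 4/5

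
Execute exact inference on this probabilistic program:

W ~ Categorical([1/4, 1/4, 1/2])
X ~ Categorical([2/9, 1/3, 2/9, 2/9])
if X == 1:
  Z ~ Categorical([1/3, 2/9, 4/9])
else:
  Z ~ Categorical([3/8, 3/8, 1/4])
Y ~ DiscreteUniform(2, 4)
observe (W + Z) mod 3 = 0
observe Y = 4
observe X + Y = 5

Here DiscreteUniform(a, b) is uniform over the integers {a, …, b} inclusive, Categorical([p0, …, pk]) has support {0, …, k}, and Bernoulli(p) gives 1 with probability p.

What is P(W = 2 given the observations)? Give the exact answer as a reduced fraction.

P(W = 2 | obs) = 4/11

Enumerate traces; 3 have nonzero weight after conditioning:
  (W=0, X=1, Z=0, Y=4) weight 1/108
  (W=1, X=1, Z=2, Y=4) weight 1/81
  (W=2, X=1, Z=1, Y=4) weight 1/81
Group by W:
  weight(W=0) = 1/108
  weight(W=1) = 1/81
  weight(W=2) = 1/81
Total weight = 1/108 + 1/81 + 1/81 = 11/324
P(W=0 | obs) = 1/108 / 11/324 = 3/11
P(W=1 | obs) = 1/81 / 11/324 = 4/11
P(W=2 | obs) = 1/81 / 11/324 = 4/11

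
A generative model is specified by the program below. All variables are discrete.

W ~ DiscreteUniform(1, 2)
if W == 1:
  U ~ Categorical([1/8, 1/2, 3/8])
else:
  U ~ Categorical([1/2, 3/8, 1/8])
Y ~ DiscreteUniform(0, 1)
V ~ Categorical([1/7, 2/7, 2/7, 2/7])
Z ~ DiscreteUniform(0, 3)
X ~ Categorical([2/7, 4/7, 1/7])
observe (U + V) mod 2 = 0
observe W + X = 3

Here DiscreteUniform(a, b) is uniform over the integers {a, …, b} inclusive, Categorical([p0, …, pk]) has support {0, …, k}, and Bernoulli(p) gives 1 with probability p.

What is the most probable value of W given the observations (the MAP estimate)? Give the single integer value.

Enumerate traces; 96 have nonzero weight after conditioning:
  (W=1, U=0, Y=0, V=0, Z=0, X=2) weight 1/6272
  (W=1, U=0, Y=0, V=0, Z=1, X=2) weight 1/6272
  (W=1, U=0, Y=0, V=0, Z=2, X=2) weight 1/6272
  (W=1, U=0, Y=0, V=0, Z=3, X=2) weight 1/6272
  (W=1, U=0, Y=0, V=2, Z=0, X=2) weight 1/3136
  (W=1, U=0, Y=0, V=2, Z=1, X=2) weight 1/3136
  (W=1, U=0, Y=0, V=2, Z=2, X=2) weight 1/3136
  (W=1, U=0, Y=0, V=2, Z=3, X=2) weight 1/3136
  (W=2, U=0, Y=0, V=0, Z=0, X=1) weight 1/392
  … 87 more
Group by W:
  weight(W=1) = 1/28
  weight(W=2) = 27/196
Total weight = 1/28 + 27/196 = 17/98
P(W=1 | obs) = 1/28 / 17/98 = 7/34
P(W=2 | obs) = 27/196 / 17/98 = 27/34
argmax = 2

argmax_v P(W = v | obs) = 2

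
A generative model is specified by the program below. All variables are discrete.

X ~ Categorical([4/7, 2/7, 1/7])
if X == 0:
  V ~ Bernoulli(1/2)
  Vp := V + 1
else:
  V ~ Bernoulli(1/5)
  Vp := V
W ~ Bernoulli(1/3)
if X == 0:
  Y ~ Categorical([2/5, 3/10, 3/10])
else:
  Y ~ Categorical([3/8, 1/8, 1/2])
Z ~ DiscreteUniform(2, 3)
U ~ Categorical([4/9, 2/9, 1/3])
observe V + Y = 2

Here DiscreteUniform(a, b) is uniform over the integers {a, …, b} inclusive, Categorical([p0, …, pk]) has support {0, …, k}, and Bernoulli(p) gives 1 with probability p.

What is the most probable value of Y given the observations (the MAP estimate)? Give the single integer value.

Enumerate traces; 72 have nonzero weight after conditioning:
  (X=0, V=0, W=0, Y=2, Z=2, U=0) weight 4/315
  (X=0, V=0, W=0, Y=2, Z=2, U=1) weight 2/315
  (X=0, V=0, W=0, Y=2, Z=2, U=2) weight 1/105
  (X=0, V=0, W=0, Y=2, Z=3, U=0) weight 4/315
  (X=0, V=0, W=0, Y=2, Z=3, U=1) weight 2/315
  (X=0, V=0, W=0, Y=2, Z=3, U=2) weight 1/105
  (X=0, V=0, W=1, Y=2, Z=2, U=0) weight 2/315
  (X=0, V=0, W=1, Y=2, Z=2, U=1) weight 1/315
  (X=0, V=1, W=0, Y=1, Z=2, U=0) weight 4/315
  … 63 more
Group by Y:
  weight(Y=1) = 27/280
  weight(Y=2) = 9/35
Total weight = 27/280 + 9/35 = 99/280
P(Y=1 | obs) = 27/280 / 99/280 = 3/11
P(Y=2 | obs) = 9/35 / 99/280 = 8/11
argmax = 2

argmax_v P(Y = v | obs) = 2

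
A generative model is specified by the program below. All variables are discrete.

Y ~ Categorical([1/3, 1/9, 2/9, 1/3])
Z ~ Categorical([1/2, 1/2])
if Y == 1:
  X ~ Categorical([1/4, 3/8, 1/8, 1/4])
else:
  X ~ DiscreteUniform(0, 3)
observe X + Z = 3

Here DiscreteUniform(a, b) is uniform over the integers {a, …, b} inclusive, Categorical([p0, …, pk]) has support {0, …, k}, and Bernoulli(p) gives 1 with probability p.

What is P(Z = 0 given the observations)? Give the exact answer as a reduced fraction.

Enumerate traces; 8 have nonzero weight after conditioning:
  (Y=0, Z=0, X=3) weight 1/24
  (Y=0, Z=1, X=2) weight 1/24
  (Y=1, Z=0, X=3) weight 1/72
  (Y=1, Z=1, X=2) weight 1/144
  (Y=2, Z=0, X=3) weight 1/36
  (Y=2, Z=1, X=2) weight 1/36
  (Y=3, Z=0, X=3) weight 1/24
  (Y=3, Z=1, X=2) weight 1/24
Group by Z:
  weight(Z=0) = 1/8
  weight(Z=1) = 17/144
Total weight = 1/8 + 17/144 = 35/144
P(Z=0 | obs) = 1/8 / 35/144 = 18/35
P(Z=1 | obs) = 17/144 / 35/144 = 17/35

P(Z = 0 | obs) = 18/35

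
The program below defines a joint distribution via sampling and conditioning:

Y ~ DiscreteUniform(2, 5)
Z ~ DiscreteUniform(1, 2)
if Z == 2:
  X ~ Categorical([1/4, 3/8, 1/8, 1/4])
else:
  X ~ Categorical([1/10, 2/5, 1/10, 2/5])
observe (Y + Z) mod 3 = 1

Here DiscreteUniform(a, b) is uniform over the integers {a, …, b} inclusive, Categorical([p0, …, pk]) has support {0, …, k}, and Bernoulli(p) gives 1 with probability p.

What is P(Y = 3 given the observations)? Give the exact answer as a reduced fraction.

P(Y = 3 | obs) = 1/3

Enumerate traces; 12 have nonzero weight after conditioning:
  (Y=2, Z=2, X=0) weight 1/32
  (Y=2, Z=2, X=1) weight 3/64
  (Y=2, Z=2, X=2) weight 1/64
  (Y=2, Z=2, X=3) weight 1/32
  (Y=3, Z=1, X=0) weight 1/80
  (Y=3, Z=1, X=1) weight 1/20
  (Y=3, Z=1, X=2) weight 1/80
  (Y=3, Z=1, X=3) weight 1/20
  (Y=5, Z=2, X=0) weight 1/32
  … 3 more
Group by Y:
  weight(Y=2) = 1/8
  weight(Y=3) = 1/8
  weight(Y=5) = 1/8
Total weight = 1/8 + 1/8 + 1/8 = 3/8
P(Y=2 | obs) = 1/8 / 3/8 = 1/3
P(Y=3 | obs) = 1/8 / 3/8 = 1/3
P(Y=5 | obs) = 1/8 / 3/8 = 1/3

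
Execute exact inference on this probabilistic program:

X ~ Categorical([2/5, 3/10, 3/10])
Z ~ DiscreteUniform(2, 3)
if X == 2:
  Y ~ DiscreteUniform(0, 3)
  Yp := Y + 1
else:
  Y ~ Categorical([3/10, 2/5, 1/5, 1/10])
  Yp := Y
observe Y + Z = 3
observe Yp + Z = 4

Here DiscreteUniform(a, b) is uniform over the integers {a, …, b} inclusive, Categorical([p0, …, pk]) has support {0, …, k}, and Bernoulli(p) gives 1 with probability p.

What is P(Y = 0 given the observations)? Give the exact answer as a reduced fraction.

P(Y = 0 | obs) = 1/2

Enumerate traces; 2 have nonzero weight after conditioning:
  (X=2, Z=2, Y=1) weight 3/80
  (X=2, Z=3, Y=0) weight 3/80
Group by Y:
  weight(Y=0) = 3/80
  weight(Y=1) = 3/80
Total weight = 3/80 + 3/80 = 3/40
P(Y=0 | obs) = 3/80 / 3/40 = 1/2
P(Y=1 | obs) = 3/80 / 3/40 = 1/2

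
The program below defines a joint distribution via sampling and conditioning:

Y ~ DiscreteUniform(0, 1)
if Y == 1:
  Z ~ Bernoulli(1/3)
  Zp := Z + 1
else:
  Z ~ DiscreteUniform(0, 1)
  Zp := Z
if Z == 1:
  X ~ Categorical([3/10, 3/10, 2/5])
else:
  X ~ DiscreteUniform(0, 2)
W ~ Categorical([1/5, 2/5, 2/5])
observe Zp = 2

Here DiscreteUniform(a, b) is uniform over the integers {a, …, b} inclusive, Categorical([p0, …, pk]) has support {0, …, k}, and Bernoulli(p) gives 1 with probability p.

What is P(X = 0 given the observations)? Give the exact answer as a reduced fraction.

P(X = 0 | obs) = 3/10

Enumerate traces; 9 have nonzero weight after conditioning:
  (Y=1, Z=1, X=0, W=0) weight 1/100
  (Y=1, Z=1, X=0, W=1) weight 1/50
  (Y=1, Z=1, X=0, W=2) weight 1/50
  (Y=1, Z=1, X=1, W=0) weight 1/100
  (Y=1, Z=1, X=1, W=1) weight 1/50
  (Y=1, Z=1, X=1, W=2) weight 1/50
  (Y=1, Z=1, X=2, W=0) weight 1/75
  (Y=1, Z=1, X=2, W=1) weight 2/75
  … 1 more
Group by X:
  weight(X=0) = 1/20
  weight(X=1) = 1/20
  weight(X=2) = 1/15
Total weight = 1/20 + 1/20 + 1/15 = 1/6
P(X=0 | obs) = 1/20 / 1/6 = 3/10
P(X=1 | obs) = 1/20 / 1/6 = 3/10
P(X=2 | obs) = 1/15 / 1/6 = 2/5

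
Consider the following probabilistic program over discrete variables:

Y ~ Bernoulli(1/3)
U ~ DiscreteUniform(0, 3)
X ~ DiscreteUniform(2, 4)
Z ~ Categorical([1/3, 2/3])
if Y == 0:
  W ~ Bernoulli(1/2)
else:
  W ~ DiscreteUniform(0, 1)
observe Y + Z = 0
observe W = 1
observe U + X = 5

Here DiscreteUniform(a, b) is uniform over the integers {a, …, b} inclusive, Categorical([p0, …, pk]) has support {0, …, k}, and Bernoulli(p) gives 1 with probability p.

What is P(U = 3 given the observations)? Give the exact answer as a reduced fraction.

Enumerate traces; 3 have nonzero weight after conditioning:
  (Y=0, U=1, X=4, Z=0, W=1) weight 1/108
  (Y=0, U=2, X=3, Z=0, W=1) weight 1/108
  (Y=0, U=3, X=2, Z=0, W=1) weight 1/108
Group by U:
  weight(U=1) = 1/108
  weight(U=2) = 1/108
  weight(U=3) = 1/108
Total weight = 1/108 + 1/108 + 1/108 = 1/36
P(U=1 | obs) = 1/108 / 1/36 = 1/3
P(U=2 | obs) = 1/108 / 1/36 = 1/3
P(U=3 | obs) = 1/108 / 1/36 = 1/3

P(U = 3 | obs) = 1/3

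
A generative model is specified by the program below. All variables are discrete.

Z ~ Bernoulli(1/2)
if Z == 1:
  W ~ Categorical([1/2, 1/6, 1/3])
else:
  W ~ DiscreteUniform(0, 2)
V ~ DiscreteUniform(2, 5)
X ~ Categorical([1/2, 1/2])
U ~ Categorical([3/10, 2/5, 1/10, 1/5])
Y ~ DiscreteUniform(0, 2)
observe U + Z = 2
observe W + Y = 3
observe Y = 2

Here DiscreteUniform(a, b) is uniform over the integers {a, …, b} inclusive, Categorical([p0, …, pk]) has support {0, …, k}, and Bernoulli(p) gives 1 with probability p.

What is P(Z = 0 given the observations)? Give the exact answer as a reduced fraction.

Enumerate traces; 16 have nonzero weight after conditioning:
  (Z=0, W=1, V=2, X=0, U=2, Y=2) weight 1/1440
  (Z=0, W=1, V=2, X=1, U=2, Y=2) weight 1/1440
  (Z=0, W=1, V=3, X=0, U=2, Y=2) weight 1/1440
  (Z=0, W=1, V=3, X=1, U=2, Y=2) weight 1/1440
  (Z=0, W=1, V=4, X=0, U=2, Y=2) weight 1/1440
  (Z=0, W=1, V=4, X=1, U=2, Y=2) weight 1/1440
  (Z=0, W=1, V=5, X=0, U=2, Y=2) weight 1/1440
  (Z=0, W=1, V=5, X=1, U=2, Y=2) weight 1/1440
  (Z=1, W=1, V=2, X=0, U=1, Y=2) weight 1/720
  … 7 more
Group by Z:
  weight(Z=0) = 1/180
  weight(Z=1) = 1/90
Total weight = 1/180 + 1/90 = 1/60
P(Z=0 | obs) = 1/180 / 1/60 = 1/3
P(Z=1 | obs) = 1/90 / 1/60 = 2/3

P(Z = 0 | obs) = 1/3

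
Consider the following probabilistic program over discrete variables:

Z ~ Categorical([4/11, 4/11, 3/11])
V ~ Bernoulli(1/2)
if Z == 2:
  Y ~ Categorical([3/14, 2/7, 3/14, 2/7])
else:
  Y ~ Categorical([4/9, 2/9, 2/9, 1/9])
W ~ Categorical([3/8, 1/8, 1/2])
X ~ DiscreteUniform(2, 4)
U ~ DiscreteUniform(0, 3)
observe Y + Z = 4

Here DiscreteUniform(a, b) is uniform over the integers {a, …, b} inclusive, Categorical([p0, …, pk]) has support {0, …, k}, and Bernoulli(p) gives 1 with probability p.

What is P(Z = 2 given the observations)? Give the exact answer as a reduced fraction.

P(Z = 2 | obs) = 81/137

Enumerate traces; 144 have nonzero weight after conditioning:
  (Z=1, V=0, Y=3, W=0, X=2, U=0) weight 1/1584
  (Z=1, V=0, Y=3, W=0, X=2, U=1) weight 1/1584
  (Z=1, V=0, Y=3, W=0, X=2, U=2) weight 1/1584
  (Z=1, V=0, Y=3, W=0, X=2, U=3) weight 1/1584
  (Z=1, V=0, Y=3, W=0, X=3, U=0) weight 1/1584
  (Z=1, V=0, Y=3, W=0, X=3, U=1) weight 1/1584
  (Z=1, V=0, Y=3, W=0, X=3, U=2) weight 1/1584
  (Z=1, V=0, Y=3, W=0, X=3, U=3) weight 1/1584
  (Z=2, V=0, Y=2, W=0, X=2, U=0) weight 9/9856
  … 135 more
Group by Z:
  weight(Z=1) = 4/99
  weight(Z=2) = 9/154
Total weight = 4/99 + 9/154 = 137/1386
P(Z=1 | obs) = 4/99 / 137/1386 = 56/137
P(Z=2 | obs) = 9/154 / 137/1386 = 81/137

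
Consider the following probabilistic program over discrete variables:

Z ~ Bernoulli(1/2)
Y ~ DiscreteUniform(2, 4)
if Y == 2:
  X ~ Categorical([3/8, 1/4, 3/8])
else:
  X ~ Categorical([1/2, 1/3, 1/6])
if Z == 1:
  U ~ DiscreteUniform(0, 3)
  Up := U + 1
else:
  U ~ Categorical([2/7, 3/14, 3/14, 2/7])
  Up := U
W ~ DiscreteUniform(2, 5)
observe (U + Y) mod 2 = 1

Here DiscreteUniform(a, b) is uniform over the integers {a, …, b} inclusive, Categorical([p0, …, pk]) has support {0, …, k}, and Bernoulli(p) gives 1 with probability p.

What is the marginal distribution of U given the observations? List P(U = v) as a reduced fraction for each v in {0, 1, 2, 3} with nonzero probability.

Enumerate traces; 144 have nonzero weight after conditioning:
  (Z=0, Y=2, X=0, U=1, W=2) weight 3/896
  (Z=0, Y=2, X=0, U=1, W=3) weight 3/896
  (Z=0, Y=2, X=0, U=1, W=4) weight 3/896
  (Z=0, Y=2, X=0, U=1, W=5) weight 3/896
  (Z=0, Y=2, X=0, U=3, W=2) weight 1/224
  (Z=0, Y=2, X=0, U=3, W=3) weight 1/224
  (Z=0, Y=2, X=0, U=3, W=4) weight 1/224
  (Z=0, Y=2, X=0, U=3, W=5) weight 1/224
  (Z=0, Y=3, X=0, U=0, W=2) weight 1/168
  (Z=0, Y=3, X=0, U=2, W=2) weight 1/224
  … 134 more
Group by U:
  weight(U=0) = 5/56
  weight(U=1) = 13/84
  weight(U=2) = 13/168
  weight(U=3) = 5/28
Total weight = 5/56 + 13/84 + 13/168 + 5/28 = 1/2
P(U=0 | obs) = 5/56 / 1/2 = 5/28
P(U=1 | obs) = 13/84 / 1/2 = 13/42
P(U=2 | obs) = 13/168 / 1/2 = 13/84
P(U=3 | obs) = 5/28 / 1/2 = 5/14

P(U=0) = 5/28, P(U=1) = 13/42, P(U=2) = 13/84, P(U=3) = 5/14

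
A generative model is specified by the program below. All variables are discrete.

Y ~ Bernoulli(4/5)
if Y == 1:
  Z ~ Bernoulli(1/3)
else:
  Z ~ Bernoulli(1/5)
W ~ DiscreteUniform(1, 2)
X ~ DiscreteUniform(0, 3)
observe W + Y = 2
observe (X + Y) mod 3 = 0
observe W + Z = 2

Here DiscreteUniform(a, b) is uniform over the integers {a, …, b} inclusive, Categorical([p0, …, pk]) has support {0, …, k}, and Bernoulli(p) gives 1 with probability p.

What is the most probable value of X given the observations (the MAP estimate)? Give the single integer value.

Enumerate traces; 3 have nonzero weight after conditioning:
  (Y=0, Z=0, W=2, X=0) weight 1/50
  (Y=0, Z=0, W=2, X=3) weight 1/50
  (Y=1, Z=1, W=1, X=2) weight 1/30
Group by X:
  weight(X=0) = 1/50
  weight(X=2) = 1/30
  weight(X=3) = 1/50
Total weight = 1/50 + 1/30 + 1/50 = 11/150
P(X=0 | obs) = 1/50 / 11/150 = 3/11
P(X=2 | obs) = 1/30 / 11/150 = 5/11
P(X=3 | obs) = 1/50 / 11/150 = 3/11
argmax = 2

argmax_v P(X = v | obs) = 2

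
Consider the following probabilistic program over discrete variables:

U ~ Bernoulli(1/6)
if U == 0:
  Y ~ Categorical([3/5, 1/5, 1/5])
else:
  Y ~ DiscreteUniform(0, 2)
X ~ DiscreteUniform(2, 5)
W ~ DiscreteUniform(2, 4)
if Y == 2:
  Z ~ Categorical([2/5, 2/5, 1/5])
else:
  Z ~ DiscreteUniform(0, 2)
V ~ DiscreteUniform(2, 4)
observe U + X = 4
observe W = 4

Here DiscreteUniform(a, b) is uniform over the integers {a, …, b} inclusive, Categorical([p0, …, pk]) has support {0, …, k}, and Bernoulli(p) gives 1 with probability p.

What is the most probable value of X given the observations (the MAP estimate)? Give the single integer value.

argmax_v P(X = v | obs) = 4

Enumerate traces; 54 have nonzero weight after conditioning:
  (U=0, Y=0, X=4, W=4, Z=0, V=2) weight 1/216
  (U=0, Y=0, X=4, W=4, Z=0, V=3) weight 1/216
  (U=0, Y=0, X=4, W=4, Z=0, V=4) weight 1/216
  (U=0, Y=0, X=4, W=4, Z=1, V=2) weight 1/216
  (U=0, Y=0, X=4, W=4, Z=1, V=3) weight 1/216
  (U=0, Y=0, X=4, W=4, Z=1, V=4) weight 1/216
  (U=0, Y=0, X=4, W=4, Z=2, V=2) weight 1/216
  (U=0, Y=0, X=4, W=4, Z=2, V=3) weight 1/216
  (U=1, Y=0, X=3, W=4, Z=0, V=2) weight 1/1944
  … 45 more
Group by X:
  weight(X=3) = 1/72
  weight(X=4) = 5/72
Total weight = 1/72 + 5/72 = 1/12
P(X=3 | obs) = 1/72 / 1/12 = 1/6
P(X=4 | obs) = 5/72 / 1/12 = 5/6
argmax = 4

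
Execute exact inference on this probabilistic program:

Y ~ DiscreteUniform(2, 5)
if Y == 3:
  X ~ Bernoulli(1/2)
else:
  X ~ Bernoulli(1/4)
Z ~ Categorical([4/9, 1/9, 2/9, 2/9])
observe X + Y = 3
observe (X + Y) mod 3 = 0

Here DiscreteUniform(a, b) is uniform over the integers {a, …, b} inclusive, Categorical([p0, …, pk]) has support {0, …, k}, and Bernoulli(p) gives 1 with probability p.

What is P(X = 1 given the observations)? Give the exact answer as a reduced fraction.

P(X = 1 | obs) = 1/3

Enumerate traces; 8 have nonzero weight after conditioning:
  (Y=2, X=1, Z=0) weight 1/36
  (Y=2, X=1, Z=1) weight 1/144
  (Y=2, X=1, Z=2) weight 1/72
  (Y=2, X=1, Z=3) weight 1/72
  (Y=3, X=0, Z=0) weight 1/18
  (Y=3, X=0, Z=1) weight 1/72
  (Y=3, X=0, Z=2) weight 1/36
  (Y=3, X=0, Z=3) weight 1/36
Group by X:
  weight(X=0) = 1/8
  weight(X=1) = 1/16
Total weight = 1/8 + 1/16 = 3/16
P(X=0 | obs) = 1/8 / 3/16 = 2/3
P(X=1 | obs) = 1/16 / 3/16 = 1/3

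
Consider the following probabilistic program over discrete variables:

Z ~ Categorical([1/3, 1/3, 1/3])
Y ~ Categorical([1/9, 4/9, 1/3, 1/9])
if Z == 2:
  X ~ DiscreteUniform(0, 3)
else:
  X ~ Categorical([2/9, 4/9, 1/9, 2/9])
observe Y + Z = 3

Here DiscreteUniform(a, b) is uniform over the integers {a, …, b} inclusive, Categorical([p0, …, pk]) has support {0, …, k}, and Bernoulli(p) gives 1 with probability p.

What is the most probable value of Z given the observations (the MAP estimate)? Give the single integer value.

Enumerate traces; 12 have nonzero weight after conditioning:
  (Z=0, Y=3, X=0) weight 2/243
  (Z=0, Y=3, X=1) weight 4/243
  (Z=0, Y=3, X=2) weight 1/243
  (Z=0, Y=3, X=3) weight 2/243
  (Z=1, Y=2, X=0) weight 2/81
  (Z=1, Y=2, X=1) weight 4/81
  (Z=1, Y=2, X=2) weight 1/81
  (Z=1, Y=2, X=3) weight 2/81
  (Z=2, Y=1, X=0) weight 1/27
  … 3 more
Group by Z:
  weight(Z=0) = 1/27
  weight(Z=1) = 1/9
  weight(Z=2) = 4/27
Total weight = 1/27 + 1/9 + 4/27 = 8/27
P(Z=0 | obs) = 1/27 / 8/27 = 1/8
P(Z=1 | obs) = 1/9 / 8/27 = 3/8
P(Z=2 | obs) = 4/27 / 8/27 = 1/2
argmax = 2

argmax_v P(Z = v | obs) = 2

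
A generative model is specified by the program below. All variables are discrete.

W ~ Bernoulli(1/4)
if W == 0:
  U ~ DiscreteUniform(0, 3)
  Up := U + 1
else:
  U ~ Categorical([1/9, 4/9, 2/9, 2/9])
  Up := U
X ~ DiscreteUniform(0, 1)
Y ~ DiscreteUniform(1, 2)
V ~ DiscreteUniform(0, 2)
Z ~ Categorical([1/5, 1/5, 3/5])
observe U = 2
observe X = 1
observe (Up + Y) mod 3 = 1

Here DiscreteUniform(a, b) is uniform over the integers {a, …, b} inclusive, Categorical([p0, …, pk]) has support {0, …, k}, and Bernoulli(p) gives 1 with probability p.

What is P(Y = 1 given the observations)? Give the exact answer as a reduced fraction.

Enumerate traces; 18 have nonzero weight after conditioning:
  (W=0, U=2, X=1, Y=1, V=0, Z=0) weight 1/320
  (W=0, U=2, X=1, Y=1, V=0, Z=1) weight 1/320
  (W=0, U=2, X=1, Y=1, V=0, Z=2) weight 3/320
  (W=0, U=2, X=1, Y=1, V=1, Z=0) weight 1/320
  (W=0, U=2, X=1, Y=1, V=1, Z=1) weight 1/320
  (W=0, U=2, X=1, Y=1, V=1, Z=2) weight 3/320
  (W=0, U=2, X=1, Y=1, V=2, Z=0) weight 1/320
  (W=0, U=2, X=1, Y=1, V=2, Z=1) weight 1/320
  (W=1, U=2, X=1, Y=2, V=0, Z=0) weight 1/1080
  … 9 more
Group by Y:
  weight(Y=1) = 3/64
  weight(Y=2) = 1/72
Total weight = 3/64 + 1/72 = 35/576
P(Y=1 | obs) = 3/64 / 35/576 = 27/35
P(Y=2 | obs) = 1/72 / 35/576 = 8/35

P(Y = 1 | obs) = 27/35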